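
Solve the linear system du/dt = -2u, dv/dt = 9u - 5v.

u(t) = K_1e^(-2t), v(t) = 3K_1e^(-2t) - K_2e^(-5t)

Coefficient matrix A = [[-2, 0], [9, -5]].
Characteristic polynomial det(A - λI) = λ^2 + 7λ + 10 = 0.
Eigenvalues λ = -2, -5.
For λ=-2: (A-λI) row 2 is [9, -3], so an eigenvector is (1, 3).
For λ=-5: (A-λI) row 1 is [3, 0], so an eigenvector is (0, -1).
General solution: K_1e^(-2t)(1,3) + K_2e^(-5t)(0,-1).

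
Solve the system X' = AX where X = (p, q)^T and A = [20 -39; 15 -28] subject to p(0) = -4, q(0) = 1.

p(t) = -45e^(-4t)sin(3t) - 4e^(-4t)cos(3t), q(t) = -28e^(-4t)sin(3t) + e^(-4t)cos(3t)

Coefficient matrix A = [[20, -39], [15, -28]].
Characteristic polynomial det(A - λI) = λ^2 + 8λ + 25 = 0.
Eigenvalues λ = -4 ± 3i (complex conjugate pair).
For λ=-4+3i: an eigenvector is (-3,-2) - i(2,1) = (-3 - 2i, -2 - i).
A real fundamental pair from Re and Im of e^((-4+3i)t)v: X_1 = e^(-4t)(cos(3t)·(-3,-2) + sin(3t)·(2,1)), X_2 = e^(-4t)(sin(3t)·(-3,-2) - cos(3t)·(2,1)).
General solution: C_1X_1 + C_2X_2.
Applying p(0)=-4, q(0)=1 gives C_1=-6, C_2=11.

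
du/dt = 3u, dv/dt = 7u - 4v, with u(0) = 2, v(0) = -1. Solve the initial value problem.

u(t) = 2e^(3t), v(t) = 2e^(3t) - 3e^(-4t)

Coefficient matrix A = [[3, 0], [7, -4]].
Characteristic polynomial det(A - λI) = λ^2 + λ - 12 = 0.
Eigenvalues λ = 3, -4.
For λ=3: (A-λI) row 2 is [7, -7], so an eigenvector is (-1, -1).
For λ=-4: (A-λI) row 1 is [7, 0], so an eigenvector is (0, 1).
General solution: c_1e^(3t)(-1,-1) + c_2e^(-4t)(0,1).
Applying u(0)=2, v(0)=-1 gives c_1=-2, c_2=-3.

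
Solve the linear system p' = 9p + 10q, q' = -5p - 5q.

p(t) = 3K_1e^(2t)sin(t) - K_1e^(2t)cos(t) - K_2e^(2t)sin(t) - 3K_2e^(2t)cos(t), q(t) = -2K_1e^(2t)sin(t) + K_1e^(2t)cos(t) + K_2e^(2t)sin(t) + 2K_2e^(2t)cos(t)

Coefficient matrix A = [[9, 10], [-5, -5]].
Characteristic polynomial det(A - λI) = λ^2 - 4λ + 5 = 0.
Eigenvalues λ = 2 ± i (complex conjugate pair).
For λ=2+i: an eigenvector is (-1,1) - i(3,-2) = (-1 - 3i, 1 + 2i).
A real fundamental pair from Re and Im of e^((2+i)t)v: X_1 = e^(2t)(cos(t)·(-1,1) + sin(t)·(3,-2)), X_2 = e^(2t)(sin(t)·(-1,1) - cos(t)·(3,-2)).
General solution: K_1X_1 + K_2X_2.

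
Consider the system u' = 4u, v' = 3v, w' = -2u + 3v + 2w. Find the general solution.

u(t) = K_1e^(4t), v(t) = K_2e^(3t), w(t) = -K_1e^(4t) + 3K_2e^(3t) + K_3e^(2t)

Coefficient matrix A = [[4, 0, 0], [0, 3, 0], [-2, 3, 2]].
det(A - λI) = 0 gives eigenvalues λ = 4, 3, 2.
For λ=4: eigenvector (1,0,-1).
For λ=3: eigenvector (0,1,3).
For λ=2: eigenvector (0,0,1).
General solution: K_1e^(4t)(1,0,-1) + K_2e^(3t)(0,1,3) + K_3e^(2t)(0,0,1).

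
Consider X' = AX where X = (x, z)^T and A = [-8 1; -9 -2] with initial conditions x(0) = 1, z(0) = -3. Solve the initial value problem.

x(t) = -6te^(-5t) + e^(-5t), z(t) = -18te^(-5t) - 3e^(-5t)

Coefficient matrix A = [[-8, 1], [-9, -2]].
Characteristic polynomial det(A - λI) = λ^2 + 10λ + 25 = 0.
Single eigenvalue λ = -5 with algebraic multiplicity 2.
Eigenvector v = (1,3); generalized eigenvector w with (A-λI)w=v is (-1,-2).
General solution: e^(-5t)[c_1·v + c_2·(t·v + w)].
Applying x(0)=1, z(0)=-3 gives c_1=-5, c_2=-6.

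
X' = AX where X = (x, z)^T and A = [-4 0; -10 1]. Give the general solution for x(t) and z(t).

Coefficient matrix A = [[-4, 0], [-10, 1]].
Characteristic polynomial det(A - λI) = λ^2 + 3λ - 4 = 0.
Eigenvalues λ = 1, -4.
For λ=1: (A-λI) row 1 is [-5, 0], so an eigenvector is (0, -1).
For λ=-4: (A-λI) row 2 is [-10, 5], so an eigenvector is (-1, -2).
General solution: C_1e^(t)(0,-1) + C_2e^(-4t)(-1,-2).

x(t) = -C_2e^(-4t), z(t) = -C_1e^(t) - 2C_2e^(-4t)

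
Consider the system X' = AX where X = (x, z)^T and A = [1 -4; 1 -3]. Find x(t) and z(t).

Coefficient matrix A = [[1, -4], [1, -3]].
Characteristic polynomial det(A - λI) = λ^2 + 2λ + 1 = 0.
Single eigenvalue λ = -1 with algebraic multiplicity 2.
Eigenvector v = (-2,-1); generalized eigenvector w with (A-λI)w=v is (3,2).
General solution: e^(-t)[K_1·v + K_2·(t·v + w)].

x(t) = -2K_1e^(-t) - 2K_2te^(-t) + 3K_2e^(-t), z(t) = -K_1e^(-t) - K_2te^(-t) + 2K_2e^(-t)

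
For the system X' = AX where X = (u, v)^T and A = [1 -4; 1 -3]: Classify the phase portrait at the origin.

A = [[1,-4],[1,-3]]; det(A-λI) = λ^2 + 2λ + 1.
repeated λ = -1 with a single eigenvector.

stable improper node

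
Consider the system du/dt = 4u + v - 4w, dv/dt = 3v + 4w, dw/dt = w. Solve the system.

u(t) = 2C_1e^(t) + C_2e^(4t) + C_3e^(3t), v(t) = -2C_1e^(t) - C_3e^(3t), w(t) = C_1e^(t)

Coefficient matrix A = [[4, 1, -4], [0, 3, 4], [0, 0, 1]].
det(A - λI) = 0 gives eigenvalues λ = 1, 4, 3.
For λ=1: eigenvector (2,-2,1).
For λ=4: eigenvector (1,0,0).
For λ=3: eigenvector (1,-1,0).
General solution: C_1e^(t)(2,-2,1) + C_2e^(4t)(1,0,0) + C_3e^(3t)(1,-1,0).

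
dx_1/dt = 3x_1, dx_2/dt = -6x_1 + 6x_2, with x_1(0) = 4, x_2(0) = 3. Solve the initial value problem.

Coefficient matrix A = [[3, 0], [-6, 6]].
Characteristic polynomial det(A - λI) = λ^2 - 9λ + 18 = 0.
Eigenvalues λ = 6, 3.
For λ=6: (A-λI) row 1 is [-3, 0], so an eigenvector is (0, 1).
For λ=3: (A-λI) row 2 is [-6, 3], so an eigenvector is (-1, -2).
General solution: C_1e^(6t)(0,1) + C_2e^(3t)(-1,-2).
Applying x_1(0)=4, x_2(0)=3 gives C_1=-5, C_2=-4.

x_1(t) = 4e^(3t), x_2(t) = -5e^(6t) + 8e^(3t)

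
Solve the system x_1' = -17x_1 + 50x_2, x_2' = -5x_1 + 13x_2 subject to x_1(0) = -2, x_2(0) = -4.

Coefficient matrix A = [[-17, 50], [-5, 13]].
Characteristic polynomial det(A - λI) = λ^2 + 4λ + 29 = 0.
Eigenvalues λ = -2 ± 5i (complex conjugate pair).
For λ=-2+5i: an eigenvector is (3,1) - i(1,0) = (3 - i, 1).
A real fundamental pair from Re and Im of e^((-2+5i)t)v: X_1 = e^(-2t)(cos(5t)·(3,1) + sin(5t)·(1,0)), X_2 = e^(-2t)(sin(5t)·(3,1) - cos(5t)·(1,0)).
General solution: c_1X_1 + c_2X_2.
Applying x_1(0)=-2, x_2(0)=-4 gives c_1=-4, c_2=-10.

x_1(t) = -34e^(-2t)sin(5t) - 2e^(-2t)cos(5t), x_2(t) = -10e^(-2t)sin(5t) - 4e^(-2t)cos(5t)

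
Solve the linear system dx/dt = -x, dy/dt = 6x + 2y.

Coefficient matrix A = [[-1, 0], [6, 2]].
Characteristic polynomial det(A - λI) = λ^2 - λ - 2 = 0.
Eigenvalues λ = 2, -1.
For λ=2: (A-λI) row 1 is [-3, 0], so an eigenvector is (0, 1).
For λ=-1: (A-λI) row 2 is [6, 3], so an eigenvector is (1, -2).
General solution: C_1e^(2t)(0,1) + C_2e^(-t)(1,-2).

x(t) = C_2e^(-t), y(t) = C_1e^(2t) - 2C_2e^(-t)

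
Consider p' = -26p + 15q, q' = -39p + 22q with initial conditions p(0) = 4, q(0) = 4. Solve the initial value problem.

Coefficient matrix A = [[-26, 15], [-39, 22]].
Characteristic polynomial det(A - λI) = λ^2 + 4λ + 13 = 0.
Eigenvalues λ = -2 ± 3i (complex conjugate pair).
For λ=-2+3i: an eigenvector is (-1,-2) - i(-2,-3) = (-1 + 2i, -2 + 3i).
A real fundamental pair from Re and Im of e^((-2+3i)t)v: X_1 = e^(-2t)(cos(3t)·(-1,-2) + sin(3t)·(-2,-3)), X_2 = e^(-2t)(sin(3t)·(-1,-2) - cos(3t)·(-2,-3)).
General solution: K_1X_1 + K_2X_2.
Applying p(0)=4, q(0)=4 gives K_1=4, K_2=4.

p(t) = -12e^(-2t)sin(3t) + 4e^(-2t)cos(3t), q(t) = -20e^(-2t)sin(3t) + 4e^(-2t)cos(3t)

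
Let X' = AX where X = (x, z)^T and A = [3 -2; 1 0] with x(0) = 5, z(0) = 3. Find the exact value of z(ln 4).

A = [[3,-2],[1,0]]; eigenvalues λ = 1, 2.
Eigenvectors: (1,1) for λ=1, (2,1) for λ=2.
From the initial condition, c_1 = 1, c_2 = 2.
z(ln 4) = (1)(4^1)(1) + (2)(4^2)(1) = 36.

36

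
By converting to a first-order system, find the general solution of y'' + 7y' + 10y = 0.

y(t) = C_1e^(-2t) + C_2e^(-5t)

Let x_1 = y, x_2 = y'. Then x_1' = x_2 and x_2' = -10x_1 - 7x_2.
A = [[0,1],[-10,-7]]; det(A-λI) = λ^2 + 7λ + 10.
Eigenvalues λ = -2, -5 with eigenvectors (1,-2), (1,-5).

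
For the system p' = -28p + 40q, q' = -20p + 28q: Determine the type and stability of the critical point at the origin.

A = [[-28,40],[-20,28]]; det(A-λI) = λ^2 + 16.
λ = 0 ± 4i: zero real part.

center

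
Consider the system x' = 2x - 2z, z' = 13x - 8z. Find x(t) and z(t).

x(t) = -C_1e^(-3t)sin(t) + C_1e^(-3t)cos(t) + C_2e^(-3t)sin(t) + C_2e^(-3t)cos(t), z(t) = -2C_1e^(-3t)sin(t) + 3C_1e^(-3t)cos(t) + 3C_2e^(-3t)sin(t) + 2C_2e^(-3t)cos(t)

Coefficient matrix A = [[2, -2], [13, -8]].
Characteristic polynomial det(A - λI) = λ^2 + 6λ + 10 = 0.
Eigenvalues λ = -3 ± i (complex conjugate pair).
For λ=-3+i: an eigenvector is (1,3) - i(-1,-2) = (1 + i, 3 + 2i).
A real fundamental pair from Re and Im of e^((-3+i)t)v: X_1 = e^(-3t)(cos(t)·(1,3) + sin(t)·(-1,-2)), X_2 = e^(-3t)(sin(t)·(1,3) - cos(t)·(-1,-2)).
General solution: C_1X_1 + C_2X_2.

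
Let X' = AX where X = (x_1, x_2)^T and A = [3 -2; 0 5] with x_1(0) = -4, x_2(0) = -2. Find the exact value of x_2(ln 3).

A = [[3,-2],[0,5]]; eigenvalues λ = 3, 5.
Eigenvectors: (1,0) for λ=3, (1,-1) for λ=5.
From the initial condition, c_1 = -6, c_2 = 2.
x_2(ln 3) = (-6)(3^3)(0) + (2)(3^5)(-1) = -486.

-486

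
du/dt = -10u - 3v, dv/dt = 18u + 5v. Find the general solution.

u(t) = C_1e^(-t) + C_2e^(-4t), v(t) = -3C_1e^(-t) - 2C_2e^(-4t)

Coefficient matrix A = [[-10, -3], [18, 5]].
Characteristic polynomial det(A - λI) = λ^2 + 5λ + 4 = 0.
Eigenvalues λ = -1, -4.
For λ=-1: (A-λI) row 1 is [-9, -3], so an eigenvector is (1, -3).
For λ=-4: (A-λI) row 1 is [-6, -3], so an eigenvector is (1, -2).
General solution: C_1e^(-t)(1,-3) + C_2e^(-4t)(1,-2).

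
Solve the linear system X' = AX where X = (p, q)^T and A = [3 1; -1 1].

Coefficient matrix A = [[3, 1], [-1, 1]].
Characteristic polynomial det(A - λI) = λ^2 - 4λ + 4 = 0.
Single eigenvalue λ = 2 with algebraic multiplicity 2.
Eigenvector v = (-1,1); generalized eigenvector w with (A-λI)w=v is (-3,2).
General solution: e^(2t)[C_1·v + C_2·(t·v + w)].

p(t) = -C_1e^(2t) - C_2te^(2t) - 3C_2e^(2t), q(t) = C_1e^(2t) + C_2te^(2t) + 2C_2e^(2t)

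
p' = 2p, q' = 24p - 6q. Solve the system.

p(t) = -c_2e^(2t), q(t) = c_1e^(-6t) - 3c_2e^(2t)

Coefficient matrix A = [[2, 0], [24, -6]].
Characteristic polynomial det(A - λI) = λ^2 + 4λ - 12 = 0.
Eigenvalues λ = -6, 2.
For λ=-6: (A-λI) row 1 is [8, 0], so an eigenvector is (0, 1).
For λ=2: (A-λI) row 2 is [24, -8], so an eigenvector is (-1, -3).
General solution: c_1e^(-6t)(0,1) + c_2e^(2t)(-1,-3).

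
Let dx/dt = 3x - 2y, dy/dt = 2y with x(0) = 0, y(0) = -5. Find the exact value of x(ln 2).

A = [[3,-2],[0,2]]; eigenvalues λ = 3, 2.
Eigenvectors: (1,0) for λ=3, (2,1) for λ=2.
From the initial condition, c_1 = 10, c_2 = -5.
x(ln 2) = (10)(2^3)(1) + (-5)(2^2)(2) = 40.

40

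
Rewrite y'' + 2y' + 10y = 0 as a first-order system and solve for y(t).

y(t) = K_1e^(-t)cos(3t) + K_2e^(-t)sin(3t)

Let x_1 = y, x_2 = y'. Then x_1' = x_2 and x_2' = -10x_1 - 2x_2.
A = [[0,1],[-10,-2]]; det(A-λI) = λ^2 + 2λ + 10.
Eigenvalues λ = -1 ± 3i.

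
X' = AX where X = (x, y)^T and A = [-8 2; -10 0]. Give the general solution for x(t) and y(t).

x(t) = -C_1e^(-4t)sin(2t) + C_2e^(-4t)cos(2t), y(t) = -2C_1e^(-4t)sin(2t) - C_1e^(-4t)cos(2t) - C_2e^(-4t)sin(2t) + 2C_2e^(-4t)cos(2t)

Coefficient matrix A = [[-8, 2], [-10, 0]].
Characteristic polynomial det(A - λI) = λ^2 + 8λ + 20 = 0.
Eigenvalues λ = -4 ± 2i (complex conjugate pair).
For λ=-4+2i: an eigenvector is (0,-1) - i(-1,-2) = (0 + i, -1 + 2i).
A real fundamental pair from Re and Im of e^((-4+2i)t)v: X_1 = e^(-4t)(cos(2t)·(0,-1) + sin(2t)·(-1,-2)), X_2 = e^(-4t)(sin(2t)·(0,-1) - cos(2t)·(-1,-2)).
General solution: C_1X_1 + C_2X_2.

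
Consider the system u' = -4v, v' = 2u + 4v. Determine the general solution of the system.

Coefficient matrix A = [[0, -4], [2, 4]].
Characteristic polynomial det(A - λI) = λ^2 - 4λ + 8 = 0.
Eigenvalues λ = 2 ± 2i (complex conjugate pair).
For λ=2+2i: an eigenvector is (-1,0) - i(1,-1) = (-1 - i, 0 + i).
A real fundamental pair from Re and Im of e^((2+2i)t)v: X_1 = e^(2t)(cos(2t)·(-1,0) + sin(2t)·(1,-1)), X_2 = e^(2t)(sin(2t)·(-1,0) - cos(2t)·(1,-1)).
General solution: C_1X_1 + C_2X_2.

u(t) = C_1e^(2t)sin(2t) - C_1e^(2t)cos(2t) - C_2e^(2t)sin(2t) - C_2e^(2t)cos(2t), v(t) = -C_1e^(2t)sin(2t) + C_2e^(2t)cos(2t)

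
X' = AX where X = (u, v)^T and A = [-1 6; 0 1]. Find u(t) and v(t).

u(t) = -c_1e^(-t) + 3c_2e^(t), v(t) = c_2e^(t)

Coefficient matrix A = [[-1, 6], [0, 1]].
Characteristic polynomial det(A - λI) = λ^2 - 1 = 0.
Eigenvalues λ = -1, 1.
For λ=-1: (A-λI) row 1 is [0, 6], so an eigenvector is (-1, 0).
For λ=1: (A-λI) row 1 is [-2, 6], so an eigenvector is (3, 1).
General solution: c_1e^(-t)(-1,0) + c_2e^(t)(3,1).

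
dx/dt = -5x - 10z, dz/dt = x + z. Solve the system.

Coefficient matrix A = [[-5, -10], [1, 1]].
Characteristic polynomial det(A - λI) = λ^2 + 4λ + 5 = 0.
Eigenvalues λ = -2 ± i (complex conjugate pair).
For λ=-2+i: an eigenvector is (3,-1) - i(1,0) = (3 - i, -1).
A real fundamental pair from Re and Im of e^((-2+i)t)v: X_1 = e^(-2t)(cos(t)·(3,-1) + sin(t)·(1,0)), X_2 = e^(-2t)(sin(t)·(3,-1) - cos(t)·(1,0)).
General solution: K_1X_1 + K_2X_2.

x(t) = K_1e^(-2t)sin(t) + 3K_1e^(-2t)cos(t) + 3K_2e^(-2t)sin(t) - K_2e^(-2t)cos(t), z(t) = -K_1e^(-2t)cos(t) - K_2e^(-2t)sin(t)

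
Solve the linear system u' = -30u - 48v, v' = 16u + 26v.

u(t) = -3K_1e^(2t) - 2K_2e^(-6t), v(t) = 2K_1e^(2t) + K_2e^(-6t)

Coefficient matrix A = [[-30, -48], [16, 26]].
Characteristic polynomial det(A - λI) = λ^2 + 4λ - 12 = 0.
Eigenvalues λ = 2, -6.
For λ=2: (A-λI) row 1 is [-32, -48], so an eigenvector is (-3, 2).
For λ=-6: (A-λI) row 1 is [-24, -48], so an eigenvector is (-2, 1).
General solution: K_1e^(2t)(-3,2) + K_2e^(-6t)(-2,1).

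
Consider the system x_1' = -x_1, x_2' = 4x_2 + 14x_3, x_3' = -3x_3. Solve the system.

x_1(t) = C_1e^(-t), x_2(t) = -2C_2e^(-3t) + C_3e^(4t), x_3(t) = C_2e^(-3t)

Coefficient matrix A = [[-1, 0, 0], [0, 4, 14], [0, 0, -3]].
det(A - λI) = 0 gives eigenvalues λ = -1, -3, 4.
For λ=-1: eigenvector (1,0,0).
For λ=-3: eigenvector (0,-2,1).
For λ=4: eigenvector (0,1,0).
General solution: C_1e^(-t)(1,0,0) + C_2e^(-3t)(0,-2,1) + C_3e^(4t)(0,1,0).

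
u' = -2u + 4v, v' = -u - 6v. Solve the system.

Coefficient matrix A = [[-2, 4], [-1, -6]].
Characteristic polynomial det(A - λI) = λ^2 + 8λ + 16 = 0.
Single eigenvalue λ = -4 with algebraic multiplicity 2.
Eigenvector v = (-2,1); generalized eigenvector w with (A-λI)w=v is (3,-2).
General solution: e^(-4t)[K_1·v + K_2·(t·v + w)].

u(t) = -2K_1e^(-4t) - 2K_2te^(-4t) + 3K_2e^(-4t), v(t) = K_1e^(-4t) + K_2te^(-4t) - 2K_2e^(-4t)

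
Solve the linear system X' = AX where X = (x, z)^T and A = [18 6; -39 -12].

Coefficient matrix A = [[18, 6], [-39, -12]].
Characteristic polynomial det(A - λI) = λ^2 - 6λ + 18 = 0.
Eigenvalues λ = 3 ± 3i (complex conjugate pair).
For λ=3+3i: an eigenvector is (1,-2) - i(1,-3) = (1 - i, -2 + 3i).
A real fundamental pair from Re and Im of e^((3+3i)t)v: X_1 = e^(3t)(cos(3t)·(1,-2) + sin(3t)·(1,-3)), X_2 = e^(3t)(sin(3t)·(1,-2) - cos(3t)·(1,-3)).
General solution: K_1X_1 + K_2X_2.

x(t) = K_1e^(3t)sin(3t) + K_1e^(3t)cos(3t) + K_2e^(3t)sin(3t) - K_2e^(3t)cos(3t), z(t) = -3K_1e^(3t)sin(3t) - 2K_1e^(3t)cos(3t) - 2K_2e^(3t)sin(3t) + 3K_2e^(3t)cos(3t)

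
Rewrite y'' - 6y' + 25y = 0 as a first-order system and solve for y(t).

Let x_1 = y, x_2 = y'. Then x_1' = x_2 and x_2' = -25x_1 + 6x_2.
A = [[0,1],[-25,6]]; det(A-λI) = λ^2 - 6λ + 25.
Eigenvalues λ = 3 ± 4i.

y(t) = K_1e^(3t)cos(4t) + K_2e^(3t)sin(4t)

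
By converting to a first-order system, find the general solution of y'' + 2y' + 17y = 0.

y(t) = c_1e^(-t)cos(4t) + c_2e^(-t)sin(4t)

Let x_1 = y, x_2 = y'. Then x_1' = x_2 and x_2' = -17x_1 - 2x_2.
A = [[0,1],[-17,-2]]; det(A-λI) = λ^2 + 2λ + 17.
Eigenvalues λ = -1 ± 4i.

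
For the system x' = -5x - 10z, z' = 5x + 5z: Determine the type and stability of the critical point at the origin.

A = [[-5,-10],[5,5]]; det(A-λI) = λ^2 + 25.
λ = 0 ± 5i: zero real part.

center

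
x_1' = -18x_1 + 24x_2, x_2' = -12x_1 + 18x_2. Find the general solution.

Coefficient matrix A = [[-18, 24], [-12, 18]].
Characteristic polynomial det(A - λI) = λ^2 - 36 = 0.
Eigenvalues λ = -6, 6.
For λ=-6: (A-λI) row 1 is [-12, 24], so an eigenvector is (2, 1).
For λ=6: (A-λI) row 1 is [-24, 24], so an eigenvector is (1, 1).
General solution: c_1e^(-6t)(2,1) + c_2e^(6t)(1,1).

x_1(t) = 2c_1e^(-6t) + c_2e^(6t), x_2(t) = c_1e^(-6t) + c_2e^(6t)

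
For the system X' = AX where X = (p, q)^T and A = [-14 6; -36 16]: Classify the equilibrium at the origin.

A = [[-14,6],[-36,16]]; det(A-λI) = λ^2 - 2λ - 8.
λ = -2, 4: opposite signs.

saddle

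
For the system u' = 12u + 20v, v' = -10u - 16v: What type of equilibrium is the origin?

stable spiral

A = [[12,20],[-10,-16]]; det(A-λI) = λ^2 + 4λ + 8.
λ = -2 ± 2i: negative real part.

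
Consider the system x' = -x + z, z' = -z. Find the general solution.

x(t) = -K_1e^(-t) - K_2te^(-t) - 2K_2e^(-t), z(t) = -K_2e^(-t)

Coefficient matrix A = [[-1, 1], [0, -1]].
Characteristic polynomial det(A - λI) = λ^2 + 2λ + 1 = 0.
Single eigenvalue λ = -1 with algebraic multiplicity 2.
Eigenvector v = (-1,0); generalized eigenvector w with (A-λI)w=v is (-2,-1).
General solution: e^(-t)[K_1·v + K_2·(t·v + w)].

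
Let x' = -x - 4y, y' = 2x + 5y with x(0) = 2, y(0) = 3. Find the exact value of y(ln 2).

A = [[-1,-4],[2,5]]; eigenvalues λ = 1, 3.
Eigenvectors: (-2,1) for λ=1, (-1,1) for λ=3.
From the initial condition, c_1 = -5, c_2 = 8.
y(ln 2) = (-5)(2^1)(1) + (8)(2^3)(1) = 54.

54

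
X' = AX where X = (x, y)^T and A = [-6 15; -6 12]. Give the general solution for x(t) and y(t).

Coefficient matrix A = [[-6, 15], [-6, 12]].
Characteristic polynomial det(A - λI) = λ^2 - 6λ + 18 = 0.
Eigenvalues λ = 3 ± 3i (complex conjugate pair).
For λ=3+3i: an eigenvector is (-1,-1) - i(-2,-1) = (-1 + 2i, -1 + i).
A real fundamental pair from Re and Im of e^((3+3i)t)v: X_1 = e^(3t)(cos(3t)·(-1,-1) + sin(3t)·(-2,-1)), X_2 = e^(3t)(sin(3t)·(-1,-1) - cos(3t)·(-2,-1)).
General solution: c_1X_1 + c_2X_2.

x(t) = -2c_1e^(3t)sin(3t) - c_1e^(3t)cos(3t) - c_2e^(3t)sin(3t) + 2c_2e^(3t)cos(3t), y(t) = -c_1e^(3t)sin(3t) - c_1e^(3t)cos(3t) - c_2e^(3t)sin(3t) + c_2e^(3t)cos(3t)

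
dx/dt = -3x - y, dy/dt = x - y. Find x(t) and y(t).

x(t) = C_1e^(-2t) + C_2te^(-2t) + 2C_2e^(-2t), y(t) = -C_1e^(-2t) - C_2te^(-2t) - 3C_2e^(-2t)

Coefficient matrix A = [[-3, -1], [1, -1]].
Characteristic polynomial det(A - λI) = λ^2 + 4λ + 4 = 0.
Single eigenvalue λ = -2 with algebraic multiplicity 2.
Eigenvector v = (1,-1); generalized eigenvector w with (A-λI)w=v is (2,-3).
General solution: e^(-2t)[C_1·v + C_2·(t·v + w)].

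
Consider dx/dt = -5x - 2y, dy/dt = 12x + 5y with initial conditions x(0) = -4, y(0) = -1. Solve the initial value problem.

x(t) = 9e^(t) - 13e^(-t), y(t) = -27e^(t) + 26e^(-t)

Coefficient matrix A = [[-5, -2], [12, 5]].
Characteristic polynomial det(A - λI) = λ^2 - 1 = 0.
Eigenvalues λ = -1, 1.
For λ=-1: (A-λI) row 1 is [-4, -2], so an eigenvector is (-1, 2).
For λ=1: (A-λI) row 1 is [-6, -2], so an eigenvector is (-1, 3).
General solution: c_1e^(-t)(-1,2) + c_2e^(t)(-1,3).
Applying x(0)=-4, y(0)=-1 gives c_1=13, c_2=-9.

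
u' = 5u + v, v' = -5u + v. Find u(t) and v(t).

Coefficient matrix A = [[5, 1], [-5, 1]].
Characteristic polynomial det(A - λI) = λ^2 - 6λ + 10 = 0.
Eigenvalues λ = 3 ± i (complex conjugate pair).
For λ=3+i: an eigenvector is (0,1) - i(1,-2) = (0 - i, 1 + 2i).
A real fundamental pair from Re and Im of e^((3+i)t)v: X_1 = e^(3t)(cos(t)·(0,1) + sin(t)·(1,-2)), X_2 = e^(3t)(sin(t)·(0,1) - cos(t)·(1,-2)).
General solution: c_1X_1 + c_2X_2.

u(t) = c_1e^(3t)sin(t) - c_2e^(3t)cos(t), v(t) = -2c_1e^(3t)sin(t) + c_1e^(3t)cos(t) + c_2e^(3t)sin(t) + 2c_2e^(3t)cos(t)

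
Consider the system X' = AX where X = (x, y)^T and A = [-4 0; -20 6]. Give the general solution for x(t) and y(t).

x(t) = -C_2e^(-4t), y(t) = -C_1e^(6t) - 2C_2e^(-4t)

Coefficient matrix A = [[-4, 0], [-20, 6]].
Characteristic polynomial det(A - λI) = λ^2 - 2λ - 24 = 0.
Eigenvalues λ = 6, -4.
For λ=6: (A-λI) row 1 is [-10, 0], so an eigenvector is (0, -1).
For λ=-4: (A-λI) row 2 is [-20, 10], so an eigenvector is (-1, -2).
General solution: C_1e^(6t)(0,-1) + C_2e^(-4t)(-1,-2).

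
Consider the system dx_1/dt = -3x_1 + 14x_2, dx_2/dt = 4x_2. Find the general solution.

Coefficient matrix A = [[-3, 14], [0, 4]].
Characteristic polynomial det(A - λI) = λ^2 - λ - 12 = 0.
Eigenvalues λ = 4, -3.
For λ=4: (A-λI) row 1 is [-7, 14], so an eigenvector is (-2, -1).
For λ=-3: (A-λI) row 1 is [0, 14], so an eigenvector is (1, 0).
General solution: C_1e^(4t)(-2,-1) + C_2e^(-3t)(1,0).

x_1(t) = -2C_1e^(4t) + C_2e^(-3t), x_2(t) = -C_1e^(4t)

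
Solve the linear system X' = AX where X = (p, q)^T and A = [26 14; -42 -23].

Coefficient matrix A = [[26, 14], [-42, -23]].
Characteristic polynomial det(A - λI) = λ^2 - 3λ - 10 = 0.
Eigenvalues λ = 5, -2.
For λ=5: (A-λI) row 1 is [21, 14], so an eigenvector is (2, -3).
For λ=-2: (A-λI) row 1 is [28, 14], so an eigenvector is (-1, 2).
General solution: C_1e^(5t)(2,-3) + C_2e^(-2t)(-1,2).

p(t) = 2C_1e^(5t) - C_2e^(-2t), q(t) = -3C_1e^(5t) + 2C_2e^(-2t)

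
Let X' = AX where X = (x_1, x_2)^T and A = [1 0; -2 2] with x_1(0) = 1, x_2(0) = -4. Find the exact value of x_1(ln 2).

A = [[1,0],[-2,2]]; eigenvalues λ = 1, 2.
Eigenvectors: (1,2) for λ=1, (0,-1) for λ=2.
From the initial condition, c_1 = 1, c_2 = 6.
x_1(ln 2) = (1)(2^1)(1) + (6)(2^2)(0) = 2.

2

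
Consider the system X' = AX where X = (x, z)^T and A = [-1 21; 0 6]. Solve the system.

Coefficient matrix A = [[-1, 21], [0, 6]].
Characteristic polynomial det(A - λI) = λ^2 - 5λ - 6 = 0.
Eigenvalues λ = -1, 6.
For λ=-1: (A-λI) row 1 is [0, 21], so an eigenvector is (1, 0).
For λ=6: (A-λI) row 1 is [-7, 21], so an eigenvector is (-3, -1).
General solution: K_1e^(-t)(1,0) + K_2e^(6t)(-3,-1).

x(t) = K_1e^(-t) - 3K_2e^(6t), z(t) = -K_2e^(6t)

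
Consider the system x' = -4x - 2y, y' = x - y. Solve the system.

x(t) = c_1e^(-2t) + 2c_2e^(-3t), y(t) = -c_1e^(-2t) - c_2e^(-3t)

Coefficient matrix A = [[-4, -2], [1, -1]].
Characteristic polynomial det(A - λI) = λ^2 + 5λ + 6 = 0.
Eigenvalues λ = -2, -3.
For λ=-2: (A-λI) row 1 is [-2, -2], so an eigenvector is (1, -1).
For λ=-3: (A-λI) row 1 is [-1, -2], so an eigenvector is (2, -1).
General solution: c_1e^(-2t)(1,-1) + c_2e^(-3t)(2,-1).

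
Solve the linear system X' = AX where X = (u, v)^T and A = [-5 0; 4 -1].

u(t) = K_1e^(-5t), v(t) = -K_1e^(-5t) - K_2e^(-t)

Coefficient matrix A = [[-5, 0], [4, -1]].
Characteristic polynomial det(A - λI) = λ^2 + 6λ + 5 = 0.
Eigenvalues λ = -5, -1.
For λ=-5: (A-λI) row 2 is [4, 4], so an eigenvector is (1, -1).
For λ=-1: (A-λI) row 1 is [-4, 0], so an eigenvector is (0, -1).
General solution: K_1e^(-5t)(1,-1) + K_2e^(-t)(0,-1).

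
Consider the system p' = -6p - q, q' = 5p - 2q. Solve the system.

Coefficient matrix A = [[-6, -1], [5, -2]].
Characteristic polynomial det(A - λI) = λ^2 + 8λ + 17 = 0.
Eigenvalues λ = -4 ± i (complex conjugate pair).
For λ=-4+i: an eigenvector is (0,-1) - i(1,-2) = (0 - i, -1 + 2i).
A real fundamental pair from Re and Im of e^((-4+i)t)v: X_1 = e^(-4t)(cos(t)·(0,-1) + sin(t)·(1,-2)), X_2 = e^(-4t)(sin(t)·(0,-1) - cos(t)·(1,-2)).
General solution: c_1X_1 + c_2X_2.

p(t) = c_1e^(-4t)sin(t) - c_2e^(-4t)cos(t), q(t) = -2c_1e^(-4t)sin(t) - c_1e^(-4t)cos(t) - c_2e^(-4t)sin(t) + 2c_2e^(-4t)cos(t)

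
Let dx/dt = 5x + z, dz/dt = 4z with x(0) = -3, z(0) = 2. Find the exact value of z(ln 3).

162

A = [[5,1],[0,4]]; eigenvalues λ = 5, 4.
Eigenvectors: (1,0) for λ=5, (-1,1) for λ=4.
From the initial condition, c_1 = -1, c_2 = 2.
z(ln 3) = (-1)(3^5)(0) + (2)(3^4)(1) = 162.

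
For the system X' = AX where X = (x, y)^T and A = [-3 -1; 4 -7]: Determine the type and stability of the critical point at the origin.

stable improper node

A = [[-3,-1],[4,-7]]; det(A-λI) = λ^2 + 10λ + 25.
repeated λ = -5 with a single eigenvector.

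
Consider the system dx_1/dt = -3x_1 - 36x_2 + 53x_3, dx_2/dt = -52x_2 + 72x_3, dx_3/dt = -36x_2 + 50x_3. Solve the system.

Coefficient matrix A = [[-3, -36, 53], [0, -52, 72], [0, -36, 50]].
det(A - λI) = 0 gives eigenvalues λ = -3, 2, -4.
For λ=-3: eigenvector (1,0,0).
For λ=2: eigenvector (-3,-4,-3).
For λ=-4: eigenvector (-2,-3,-2).
General solution: K_1e^(-3t)(1,0,0) + K_2e^(2t)(-3,-4,-3) + K_3e^(-4t)(-2,-3,-2).

x_1(t) = K_1e^(-3t) - 3K_2e^(2t) - 2K_3e^(-4t), x_2(t) = -4K_2e^(2t) - 3K_3e^(-4t), x_3(t) = -3K_2e^(2t) - 2K_3e^(-4t)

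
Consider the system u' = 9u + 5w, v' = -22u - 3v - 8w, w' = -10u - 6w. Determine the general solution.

Coefficient matrix A = [[9, 0, 5], [-22, -3, -8], [-10, 0, -6]].
det(A - λI) = 0 gives eigenvalues λ = -1, -3, 4.
For λ=-1: eigenvector (1,-3,-2).
For λ=-3: eigenvector (0,1,0).
For λ=4: eigenvector (1,-2,-1).
General solution: K_1e^(-t)(1,-3,-2) + K_2e^(-3t)(0,1,0) + K_3e^(4t)(1,-2,-1).

u(t) = K_1e^(-t) + K_3e^(4t), v(t) = -3K_1e^(-t) + K_2e^(-3t) - 2K_3e^(4t), w(t) = -2K_1e^(-t) - K_3e^(4t)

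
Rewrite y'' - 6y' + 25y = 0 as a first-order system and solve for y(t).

Let x_1 = y, x_2 = y'. Then x_1' = x_2 and x_2' = -25x_1 + 6x_2.
A = [[0,1],[-25,6]]; det(A-λI) = λ^2 - 6λ + 25.
Eigenvalues λ = 3 ± 4i.

y(t) = C_1e^(3t)cos(4t) + C_2e^(3t)sin(4t)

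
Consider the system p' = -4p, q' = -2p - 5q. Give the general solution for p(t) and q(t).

Coefficient matrix A = [[-4, 0], [-2, -5]].
Characteristic polynomial det(A - λI) = λ^2 + 9λ + 20 = 0.
Eigenvalues λ = -5, -4.
For λ=-5: (A-λI) row 1 is [1, 0], so an eigenvector is (0, -1).
For λ=-4: (A-λI) row 2 is [-2, -1], so an eigenvector is (-1, 2).
General solution: K_1e^(-5t)(0,-1) + K_2e^(-4t)(-1,2).

p(t) = -K_2e^(-4t), q(t) = -K_1e^(-5t) + 2K_2e^(-4t)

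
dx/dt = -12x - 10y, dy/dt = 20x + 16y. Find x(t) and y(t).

x(t) = C_1e^(2t)sin(2t) + 2C_1e^(2t)cos(2t) + 2C_2e^(2t)sin(2t) - C_2e^(2t)cos(2t), y(t) = -C_1e^(2t)sin(2t) - 3C_1e^(2t)cos(2t) - 3C_2e^(2t)sin(2t) + C_2e^(2t)cos(2t)

Coefficient matrix A = [[-12, -10], [20, 16]].
Characteristic polynomial det(A - λI) = λ^2 - 4λ + 8 = 0.
Eigenvalues λ = 2 ± 2i (complex conjugate pair).
For λ=2+2i: an eigenvector is (2,-3) - i(1,-1) = (2 - i, -3 + i).
A real fundamental pair from Re and Im of e^((2+2i)t)v: X_1 = e^(2t)(cos(2t)·(2,-3) + sin(2t)·(1,-1)), X_2 = e^(2t)(sin(2t)·(2,-3) - cos(2t)·(1,-1)).
General solution: C_1X_1 + C_2X_2.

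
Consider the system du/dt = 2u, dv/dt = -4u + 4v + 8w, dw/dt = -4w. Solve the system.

u(t) = K_1e^(2t), v(t) = 2K_1e^(2t) - K_2e^(-4t) + K_3e^(4t), w(t) = K_2e^(-4t)

Coefficient matrix A = [[2, 0, 0], [-4, 4, 8], [0, 0, -4]].
det(A - λI) = 0 gives eigenvalues λ = 2, -4, 4.
For λ=2: eigenvector (1,2,0).
For λ=-4: eigenvector (0,-1,1).
For λ=4: eigenvector (0,1,0).
General solution: K_1e^(2t)(1,2,0) + K_2e^(-4t)(0,-1,1) + K_3e^(4t)(0,1,0).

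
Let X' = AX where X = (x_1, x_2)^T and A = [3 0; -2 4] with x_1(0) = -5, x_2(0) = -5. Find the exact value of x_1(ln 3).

A = [[3,0],[-2,4]]; eigenvalues λ = 3, 4.
Eigenvectors: (-1,-2) for λ=3, (0,-1) for λ=4.
From the initial condition, c_1 = 5, c_2 = -5.
x_1(ln 3) = (5)(3^3)(-1) + (-5)(3^4)(0) = -135.

-135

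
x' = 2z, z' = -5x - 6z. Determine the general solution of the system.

Coefficient matrix A = [[0, 2], [-5, -6]].
Characteristic polynomial det(A - λI) = λ^2 + 6λ + 10 = 0.
Eigenvalues λ = -3 ± i (complex conjugate pair).
For λ=-3+i: an eigenvector is (1,-2) - i(-1,1) = (1 + i, -2 - i).
A real fundamental pair from Re and Im of e^((-3+i)t)v: X_1 = e^(-3t)(cos(t)·(1,-2) + sin(t)·(-1,1)), X_2 = e^(-3t)(sin(t)·(1,-2) - cos(t)·(-1,1)).
General solution: K_1X_1 + K_2X_2.

x(t) = -K_1e^(-3t)sin(t) + K_1e^(-3t)cos(t) + K_2e^(-3t)sin(t) + K_2e^(-3t)cos(t), z(t) = K_1e^(-3t)sin(t) - 2K_1e^(-3t)cos(t) - 2K_2e^(-3t)sin(t) - K_2e^(-3t)cos(t)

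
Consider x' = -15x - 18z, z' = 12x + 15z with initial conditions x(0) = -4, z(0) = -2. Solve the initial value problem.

x(t) = 14e^(3t) - 18e^(-3t), z(t) = -14e^(3t) + 12e^(-3t)

Coefficient matrix A = [[-15, -18], [12, 15]].
Characteristic polynomial det(A - λI) = λ^2 - 9 = 0.
Eigenvalues λ = -3, 3.
For λ=-3: (A-λI) row 1 is [-12, -18], so an eigenvector is (3, -2).
For λ=3: (A-λI) row 1 is [-18, -18], so an eigenvector is (-1, 1).
General solution: K_1e^(-3t)(3,-2) + K_2e^(3t)(-1,1).
Applying x(0)=-4, z(0)=-2 gives K_1=-6, K_2=-14.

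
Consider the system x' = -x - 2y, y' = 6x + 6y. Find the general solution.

x(t) = 2c_1e^(2t) - c_2e^(3t), y(t) = -3c_1e^(2t) + 2c_2e^(3t)

Coefficient matrix A = [[-1, -2], [6, 6]].
Characteristic polynomial det(A - λI) = λ^2 - 5λ + 6 = 0.
Eigenvalues λ = 2, 3.
For λ=2: (A-λI) row 1 is [-3, -2], so an eigenvector is (2, -3).
For λ=3: (A-λI) row 1 is [-4, -2], so an eigenvector is (-1, 2).
General solution: c_1e^(2t)(2,-3) + c_2e^(3t)(-1,2).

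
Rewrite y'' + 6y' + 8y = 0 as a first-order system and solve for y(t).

Let x_1 = y, x_2 = y'. Then x_1' = x_2 and x_2' = -8x_1 - 6x_2.
A = [[0,1],[-8,-6]]; det(A-λI) = λ^2 + 6λ + 8.
Eigenvalues λ = -4, -2 with eigenvectors (1,-4), (1,-2).

y(t) = c_1e^(-4t) + c_2e^(-2t)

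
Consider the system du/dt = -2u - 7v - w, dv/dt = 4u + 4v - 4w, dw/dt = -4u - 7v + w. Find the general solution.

Coefficient matrix A = [[-2, -7, -1], [4, 4, -4], [-4, -7, 1]].
det(A - λI) = 0 gives eigenvalues λ = 4, -3, 2.
For λ=4: eigenvector (1,-1,1).
For λ=-3: eigenvector (1,0,1).
For λ=2: eigenvector (-3,2,-2).
General solution: C_1e^(4t)(1,-1,1) + C_2e^(-3t)(1,0,1) + C_3e^(2t)(-3,2,-2).

u(t) = C_1e^(4t) + C_2e^(-3t) - 3C_3e^(2t), v(t) = -C_1e^(4t) + 2C_3e^(2t), w(t) = C_1e^(4t) + C_2e^(-3t) - 2C_3e^(2t)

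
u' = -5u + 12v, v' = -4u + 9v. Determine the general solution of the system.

Coefficient matrix A = [[-5, 12], [-4, 9]].
Characteristic polynomial det(A - λI) = λ^2 - 4λ + 3 = 0.
Eigenvalues λ = 3, 1.
For λ=3: (A-λI) row 1 is [-8, 12], so an eigenvector is (-3, -2).
For λ=1: (A-λI) row 1 is [-6, 12], so an eigenvector is (-2, -1).
General solution: c_1e^(3t)(-3,-2) + c_2e^(t)(-2,-1).

u(t) = -3c_1e^(3t) - 2c_2e^(t), v(t) = -2c_1e^(3t) - c_2e^(t)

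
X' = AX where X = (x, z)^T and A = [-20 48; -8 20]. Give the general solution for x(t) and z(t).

Coefficient matrix A = [[-20, 48], [-8, 20]].
Characteristic polynomial det(A - λI) = λ^2 - 16 = 0.
Eigenvalues λ = -4, 4.
For λ=-4: (A-λI) row 1 is [-16, 48], so an eigenvector is (3, 1).
For λ=4: (A-λI) row 1 is [-24, 48], so an eigenvector is (2, 1).
General solution: c_1e^(-4t)(3,1) + c_2e^(4t)(2,1).

x(t) = 3c_1e^(-4t) + 2c_2e^(4t), z(t) = c_1e^(-4t) + c_2e^(4t)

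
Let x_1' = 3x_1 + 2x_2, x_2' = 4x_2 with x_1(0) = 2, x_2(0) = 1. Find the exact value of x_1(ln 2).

A = [[3,2],[0,4]]; eigenvalues λ = 4, 3.
Eigenvectors: (-2,-1) for λ=4, (-1,0) for λ=3.
From the initial condition, c_1 = -1, c_2 = 0.
x_1(ln 2) = (-1)(2^4)(-2) + (0)(2^3)(-1) = 32.

32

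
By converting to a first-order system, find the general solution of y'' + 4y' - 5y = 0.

y(t) = c_1e^(t) + c_2e^(-5t)

Let x_1 = y, x_2 = y'. Then x_1' = x_2 and x_2' = 5x_1 - 4x_2.
A = [[0,1],[5,-4]]; det(A-λI) = λ^2 + 4λ - 5.
Eigenvalues λ = 1, -5 with eigenvectors (1,1), (1,-5).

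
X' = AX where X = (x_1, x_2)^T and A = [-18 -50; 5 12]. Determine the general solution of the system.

x_1(t) = 3K_1e^(-3t)sin(5t) - K_1e^(-3t)cos(5t) - K_2e^(-3t)sin(5t) - 3K_2e^(-3t)cos(5t), x_2(t) = -K_1e^(-3t)sin(5t) + K_2e^(-3t)cos(5t)

Coefficient matrix A = [[-18, -50], [5, 12]].
Characteristic polynomial det(A - λI) = λ^2 + 6λ + 34 = 0.
Eigenvalues λ = -3 ± 5i (complex conjugate pair).
For λ=-3+5i: an eigenvector is (-1,0) - i(3,-1) = (-1 - 3i, 0 + i).
A real fundamental pair from Re and Im of e^((-3+5i)t)v: X_1 = e^(-3t)(cos(5t)·(-1,0) + sin(5t)·(3,-1)), X_2 = e^(-3t)(sin(5t)·(-1,0) - cos(5t)·(3,-1)).
General solution: K_1X_1 + K_2X_2.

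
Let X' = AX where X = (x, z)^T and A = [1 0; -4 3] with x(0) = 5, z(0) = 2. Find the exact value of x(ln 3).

15

A = [[1,0],[-4,3]]; eigenvalues λ = 3, 1.
Eigenvectors: (0,1) for λ=3, (-1,-2) for λ=1.
From the initial condition, c_1 = -8, c_2 = -5.
x(ln 3) = (-8)(3^3)(0) + (-5)(3^1)(-1) = 15.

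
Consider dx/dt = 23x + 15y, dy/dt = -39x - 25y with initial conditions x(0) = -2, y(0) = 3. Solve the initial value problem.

Coefficient matrix A = [[23, 15], [-39, -25]].
Characteristic polynomial det(A - λI) = λ^2 + 2λ + 10 = 0.
Eigenvalues λ = -1 ± 3i (complex conjugate pair).
For λ=-1+3i: an eigenvector is (2,-3) - i(1,-2) = (2 - i, -3 + 2i).
A real fundamental pair from Re and Im of e^((-1+3i)t)v: X_1 = e^(-t)(cos(3t)·(2,-3) + sin(3t)·(1,-2)), X_2 = e^(-t)(sin(3t)·(2,-3) - cos(3t)·(1,-2)).
General solution: C_1X_1 + C_2X_2.
Applying x(0)=-2, y(0)=3 gives C_1=-1, C_2=0.

x(t) = -e^(-t)sin(3t) - 2e^(-t)cos(3t), y(t) = 2e^(-t)sin(3t) + 3e^(-t)cos(3t)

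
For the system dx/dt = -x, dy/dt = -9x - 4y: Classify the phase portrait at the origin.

stable node

A = [[-1,0],[-9,-4]]; det(A-λI) = λ^2 + 5λ + 4.
λ = -1, -4: both negative.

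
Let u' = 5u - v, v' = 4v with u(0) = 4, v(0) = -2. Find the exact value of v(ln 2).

-32

A = [[5,-1],[0,4]]; eigenvalues λ = 4, 5.
Eigenvectors: (1,1) for λ=4, (-1,0) for λ=5.
From the initial condition, c_1 = -2, c_2 = -6.
v(ln 2) = (-2)(2^4)(1) + (-6)(2^5)(0) = -32.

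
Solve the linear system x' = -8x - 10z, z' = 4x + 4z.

Coefficient matrix A = [[-8, -10], [4, 4]].
Characteristic polynomial det(A - λI) = λ^2 + 4λ + 8 = 0.
Eigenvalues λ = -2 ± 2i (complex conjugate pair).
For λ=-2+2i: an eigenvector is (-1,1) - i(-2,1) = (-1 + 2i, 1 - i).
A real fundamental pair from Re and Im of e^((-2+2i)t)v: X_1 = e^(-2t)(cos(2t)·(-1,1) + sin(2t)·(-2,1)), X_2 = e^(-2t)(sin(2t)·(-1,1) - cos(2t)·(-2,1)).
General solution: C_1X_1 + C_2X_2.

x(t) = -2C_1e^(-2t)sin(2t) - C_1e^(-2t)cos(2t) - C_2e^(-2t)sin(2t) + 2C_2e^(-2t)cos(2t), z(t) = C_1e^(-2t)sin(2t) + C_1e^(-2t)cos(2t) + C_2e^(-2t)sin(2t) - C_2e^(-2t)cos(2t)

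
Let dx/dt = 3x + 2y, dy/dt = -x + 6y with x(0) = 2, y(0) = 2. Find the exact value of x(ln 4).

A = [[3,2],[-1,6]]; eigenvalues λ = 4, 5.
Eigenvectors: (2,1) for λ=4, (1,1) for λ=5.
From the initial condition, c_1 = 0, c_2 = 2.
x(ln 4) = (0)(4^4)(2) + (2)(4^5)(1) = 2048.

2048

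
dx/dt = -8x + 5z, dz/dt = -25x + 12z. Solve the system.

x(t) = -c_1e^(2t)cos(5t) - c_2e^(2t)sin(5t), z(t) = c_1e^(2t)sin(5t) - 2c_1e^(2t)cos(5t) - 2c_2e^(2t)sin(5t) - c_2e^(2t)cos(5t)

Coefficient matrix A = [[-8, 5], [-25, 12]].
Characteristic polynomial det(A - λI) = λ^2 - 4λ + 29 = 0.
Eigenvalues λ = 2 ± 5i (complex conjugate pair).
For λ=2+5i: an eigenvector is (-1,-2) - i(0,1) = (-1, -2 - i).
A real fundamental pair from Re and Im of e^((2+5i)t)v: X_1 = e^(2t)(cos(5t)·(-1,-2) + sin(5t)·(0,1)), X_2 = e^(2t)(sin(5t)·(-1,-2) - cos(5t)·(0,1)).
General solution: c_1X_1 + c_2X_2.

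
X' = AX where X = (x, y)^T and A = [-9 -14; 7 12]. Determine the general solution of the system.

x(t) = -C_1e^(5t) + 2C_2e^(-2t), y(t) = C_1e^(5t) - C_2e^(-2t)

Coefficient matrix A = [[-9, -14], [7, 12]].
Characteristic polynomial det(A - λI) = λ^2 - 3λ - 10 = 0.
Eigenvalues λ = 5, -2.
For λ=5: (A-λI) row 1 is [-14, -14], so an eigenvector is (-1, 1).
For λ=-2: (A-λI) row 1 is [-7, -14], so an eigenvector is (2, -1).
General solution: C_1e^(5t)(-1,1) + C_2e^(-2t)(2,-1).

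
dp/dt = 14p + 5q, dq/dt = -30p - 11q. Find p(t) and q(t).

Coefficient matrix A = [[14, 5], [-30, -11]].
Characteristic polynomial det(A - λI) = λ^2 - 3λ - 4 = 0.
Eigenvalues λ = -1, 4.
For λ=-1: (A-λI) row 1 is [15, 5], so an eigenvector is (1, -3).
For λ=4: (A-λI) row 1 is [10, 5], so an eigenvector is (-1, 2).
General solution: c_1e^(-t)(1,-3) + c_2e^(4t)(-1,2).

p(t) = c_1e^(-t) - c_2e^(4t), q(t) = -3c_1e^(-t) + 2c_2e^(4t)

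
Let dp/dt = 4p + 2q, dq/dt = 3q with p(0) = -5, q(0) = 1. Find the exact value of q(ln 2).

8

A = [[4,2],[0,3]]; eigenvalues λ = 3, 4.
Eigenvectors: (2,-1) for λ=3, (-1,0) for λ=4.
From the initial condition, c_1 = -1, c_2 = 3.
q(ln 2) = (-1)(2^3)(-1) + (3)(2^4)(0) = 8.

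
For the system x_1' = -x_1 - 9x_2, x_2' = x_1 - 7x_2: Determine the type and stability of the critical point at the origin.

A = [[-1,-9],[1,-7]]; det(A-λI) = λ^2 + 8λ + 16.
repeated λ = -4 with a single eigenvector.

stable improper node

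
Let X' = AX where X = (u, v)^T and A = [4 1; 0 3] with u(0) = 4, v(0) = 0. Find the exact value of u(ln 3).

324

A = [[4,1],[0,3]]; eigenvalues λ = 4, 3.
Eigenvectors: (-1,0) for λ=4, (-1,1) for λ=3.
From the initial condition, c_1 = -4, c_2 = 0.
u(ln 3) = (-4)(3^4)(-1) + (0)(3^3)(-1) = 324.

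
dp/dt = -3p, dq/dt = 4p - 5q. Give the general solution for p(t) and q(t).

p(t) = -c_2e^(-3t), q(t) = c_1e^(-5t) - 2c_2e^(-3t)

Coefficient matrix A = [[-3, 0], [4, -5]].
Characteristic polynomial det(A - λI) = λ^2 + 8λ + 15 = 0.
Eigenvalues λ = -5, -3.
For λ=-5: (A-λI) row 1 is [2, 0], so an eigenvector is (0, 1).
For λ=-3: (A-λI) row 2 is [4, -2], so an eigenvector is (-1, -2).
General solution: c_1e^(-5t)(0,1) + c_2e^(-3t)(-1,-2).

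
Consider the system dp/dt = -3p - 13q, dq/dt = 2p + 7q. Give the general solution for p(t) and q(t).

p(t) = 2C_1e^(2t)sin(t) - 3C_1e^(2t)cos(t) - 3C_2e^(2t)sin(t) - 2C_2e^(2t)cos(t), q(t) = -C_1e^(2t)sin(t) + C_1e^(2t)cos(t) + C_2e^(2t)sin(t) + C_2e^(2t)cos(t)

Coefficient matrix A = [[-3, -13], [2, 7]].
Characteristic polynomial det(A - λI) = λ^2 - 4λ + 5 = 0.
Eigenvalues λ = 2 ± i (complex conjugate pair).
For λ=2+i: an eigenvector is (-3,1) - i(2,-1) = (-3 - 2i, 1 + i).
A real fundamental pair from Re and Im of e^((2+i)t)v: X_1 = e^(2t)(cos(t)·(-3,1) + sin(t)·(2,-1)), X_2 = e^(2t)(sin(t)·(-3,1) - cos(t)·(2,-1)).
General solution: C_1X_1 + C_2X_2.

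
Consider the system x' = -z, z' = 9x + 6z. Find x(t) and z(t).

Coefficient matrix A = [[0, -1], [9, 6]].
Characteristic polynomial det(A - λI) = λ^2 - 6λ + 9 = 0.
Single eigenvalue λ = 3 with algebraic multiplicity 2.
Eigenvector v = (-1,3); generalized eigenvector w with (A-λI)w=v is (1,-2).
General solution: e^(3t)[K_1·v + K_2·(t·v + w)].

x(t) = -K_1e^(3t) - K_2te^(3t) + K_2e^(3t), z(t) = 3K_1e^(3t) + 3K_2te^(3t) - 2K_2e^(3t)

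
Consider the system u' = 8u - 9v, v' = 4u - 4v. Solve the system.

u(t) = 3c_1e^(2t) + 3c_2te^(2t) + 2c_2e^(2t), v(t) = 2c_1e^(2t) + 2c_2te^(2t) + c_2e^(2t)

Coefficient matrix A = [[8, -9], [4, -4]].
Characteristic polynomial det(A - λI) = λ^2 - 4λ + 4 = 0.
Single eigenvalue λ = 2 with algebraic multiplicity 2.
Eigenvector v = (3,2); generalized eigenvector w with (A-λI)w=v is (2,1).
General solution: e^(2t)[c_1·v + c_2·(t·v + w)].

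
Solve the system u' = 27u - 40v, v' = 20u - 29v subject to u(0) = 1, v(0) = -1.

Coefficient matrix A = [[27, -40], [20, -29]].
Characteristic polynomial det(A - λI) = λ^2 + 2λ + 17 = 0.
Eigenvalues λ = -1 ± 4i (complex conjugate pair).
For λ=-1+4i: an eigenvector is (-3,-2) - i(-1,-1) = (-3 + i, -2 + i).
A real fundamental pair from Re and Im of e^((-1+4i)t)v: X_1 = e^(-t)(cos(4t)·(-3,-2) + sin(4t)·(-1,-1)), X_2 = e^(-t)(sin(4t)·(-3,-2) - cos(4t)·(-1,-1)).
General solution: K_1X_1 + K_2X_2.
Applying u(0)=1, v(0)=-1 gives K_1=-2, K_2=-5.

u(t) = 17e^(-t)sin(4t) + e^(-t)cos(4t), v(t) = 12e^(-t)sin(4t) - e^(-t)cos(4t)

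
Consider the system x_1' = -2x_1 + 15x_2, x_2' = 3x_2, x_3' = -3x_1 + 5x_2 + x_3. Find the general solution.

Coefficient matrix A = [[-2, 15, 0], [0, 3, 0], [-3, 5, 1]].
det(A - λI) = 0 gives eigenvalues λ = 3, -2, 1.
For λ=3: eigenvector (3,1,-2).
For λ=-2: eigenvector (1,0,1).
For λ=1: eigenvector (0,0,1).
General solution: c_1e^(3t)(3,1,-2) + c_2e^(-2t)(1,0,1) + c_3e^(t)(0,0,1).

x_1(t) = 3c_1e^(3t) + c_2e^(-2t), x_2(t) = c_1e^(3t), x_3(t) = -2c_1e^(3t) + c_2e^(-2t) + c_3e^(t)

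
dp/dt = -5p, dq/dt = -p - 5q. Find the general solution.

Coefficient matrix A = [[-5, 0], [-1, -5]].
Characteristic polynomial det(A - λI) = λ^2 + 10λ + 25 = 0.
Single eigenvalue λ = -5 with algebraic multiplicity 2.
Eigenvector v = (0,1); generalized eigenvector w with (A-λI)w=v is (-1,2).
General solution: e^(-5t)[K_1·v + K_2·(t·v + w)].

p(t) = -K_2e^(-5t), q(t) = K_1e^(-5t) + K_2te^(-5t) + 2K_2e^(-5t)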